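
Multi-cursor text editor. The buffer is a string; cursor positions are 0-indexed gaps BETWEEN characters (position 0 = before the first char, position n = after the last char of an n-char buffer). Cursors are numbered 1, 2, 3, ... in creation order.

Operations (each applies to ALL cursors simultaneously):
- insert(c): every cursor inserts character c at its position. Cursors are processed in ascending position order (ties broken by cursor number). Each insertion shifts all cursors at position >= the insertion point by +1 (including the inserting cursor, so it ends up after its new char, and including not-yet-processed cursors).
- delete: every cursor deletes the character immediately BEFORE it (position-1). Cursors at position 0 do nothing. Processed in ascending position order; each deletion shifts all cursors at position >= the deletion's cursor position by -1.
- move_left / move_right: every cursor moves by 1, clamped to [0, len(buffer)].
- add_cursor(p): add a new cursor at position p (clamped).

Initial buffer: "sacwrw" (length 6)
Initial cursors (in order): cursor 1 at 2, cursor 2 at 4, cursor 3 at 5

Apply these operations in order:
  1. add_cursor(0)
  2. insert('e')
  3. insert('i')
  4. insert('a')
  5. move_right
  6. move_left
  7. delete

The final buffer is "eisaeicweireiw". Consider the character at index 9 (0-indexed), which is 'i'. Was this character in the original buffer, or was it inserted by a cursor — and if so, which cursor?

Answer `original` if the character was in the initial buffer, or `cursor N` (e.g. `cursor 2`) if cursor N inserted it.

After op 1 (add_cursor(0)): buffer="sacwrw" (len 6), cursors c4@0 c1@2 c2@4 c3@5, authorship ......
After op 2 (insert('e')): buffer="esaecwerew" (len 10), cursors c4@1 c1@4 c2@7 c3@9, authorship 4..1..2.3.
After op 3 (insert('i')): buffer="eisaeicweireiw" (len 14), cursors c4@2 c1@6 c2@10 c3@13, authorship 44..11..22.33.
After op 4 (insert('a')): buffer="eiasaeiacweiareiaw" (len 18), cursors c4@3 c1@8 c2@13 c3@17, authorship 444..111..222.333.
After op 5 (move_right): buffer="eiasaeiacweiareiaw" (len 18), cursors c4@4 c1@9 c2@14 c3@18, authorship 444..111..222.333.
After op 6 (move_left): buffer="eiasaeiacweiareiaw" (len 18), cursors c4@3 c1@8 c2@13 c3@17, authorship 444..111..222.333.
After op 7 (delete): buffer="eisaeicweireiw" (len 14), cursors c4@2 c1@6 c2@10 c3@13, authorship 44..11..22.33.
Authorship (.=original, N=cursor N): 4 4 . . 1 1 . . 2 2 . 3 3 .
Index 9: author = 2

Answer: cursor 2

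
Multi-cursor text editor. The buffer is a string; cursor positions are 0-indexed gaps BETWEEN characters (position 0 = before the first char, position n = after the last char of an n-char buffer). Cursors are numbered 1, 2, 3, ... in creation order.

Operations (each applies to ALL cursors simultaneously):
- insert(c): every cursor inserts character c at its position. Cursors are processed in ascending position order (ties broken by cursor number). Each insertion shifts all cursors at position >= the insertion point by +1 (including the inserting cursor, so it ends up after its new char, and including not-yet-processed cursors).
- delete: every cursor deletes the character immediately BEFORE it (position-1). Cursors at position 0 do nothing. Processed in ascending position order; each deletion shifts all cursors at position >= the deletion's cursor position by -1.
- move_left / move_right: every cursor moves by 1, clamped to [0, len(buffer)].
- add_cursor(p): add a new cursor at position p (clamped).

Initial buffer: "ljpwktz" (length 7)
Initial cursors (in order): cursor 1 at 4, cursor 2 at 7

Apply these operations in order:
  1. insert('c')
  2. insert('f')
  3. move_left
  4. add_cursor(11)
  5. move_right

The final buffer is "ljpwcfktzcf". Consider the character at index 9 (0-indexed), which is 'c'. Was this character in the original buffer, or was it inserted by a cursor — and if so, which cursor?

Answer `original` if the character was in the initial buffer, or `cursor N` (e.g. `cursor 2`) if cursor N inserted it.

After op 1 (insert('c')): buffer="ljpwcktzc" (len 9), cursors c1@5 c2@9, authorship ....1...2
After op 2 (insert('f')): buffer="ljpwcfktzcf" (len 11), cursors c1@6 c2@11, authorship ....11...22
After op 3 (move_left): buffer="ljpwcfktzcf" (len 11), cursors c1@5 c2@10, authorship ....11...22
After op 4 (add_cursor(11)): buffer="ljpwcfktzcf" (len 11), cursors c1@5 c2@10 c3@11, authorship ....11...22
After op 5 (move_right): buffer="ljpwcfktzcf" (len 11), cursors c1@6 c2@11 c3@11, authorship ....11...22
Authorship (.=original, N=cursor N): . . . . 1 1 . . . 2 2
Index 9: author = 2

Answer: cursor 2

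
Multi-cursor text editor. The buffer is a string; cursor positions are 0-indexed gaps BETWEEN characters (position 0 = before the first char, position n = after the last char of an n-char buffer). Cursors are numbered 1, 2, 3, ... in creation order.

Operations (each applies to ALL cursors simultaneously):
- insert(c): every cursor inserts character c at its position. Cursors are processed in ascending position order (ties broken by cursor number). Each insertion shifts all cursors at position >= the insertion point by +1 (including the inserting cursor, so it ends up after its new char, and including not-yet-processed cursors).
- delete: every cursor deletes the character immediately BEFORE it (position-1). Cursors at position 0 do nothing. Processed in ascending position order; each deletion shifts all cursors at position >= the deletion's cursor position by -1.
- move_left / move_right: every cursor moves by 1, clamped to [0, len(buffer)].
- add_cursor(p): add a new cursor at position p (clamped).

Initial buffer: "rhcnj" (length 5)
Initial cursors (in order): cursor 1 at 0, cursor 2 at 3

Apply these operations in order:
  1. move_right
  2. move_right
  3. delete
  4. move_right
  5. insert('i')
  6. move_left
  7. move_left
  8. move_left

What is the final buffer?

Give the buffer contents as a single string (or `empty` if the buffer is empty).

After op 1 (move_right): buffer="rhcnj" (len 5), cursors c1@1 c2@4, authorship .....
After op 2 (move_right): buffer="rhcnj" (len 5), cursors c1@2 c2@5, authorship .....
After op 3 (delete): buffer="rcn" (len 3), cursors c1@1 c2@3, authorship ...
After op 4 (move_right): buffer="rcn" (len 3), cursors c1@2 c2@3, authorship ...
After op 5 (insert('i')): buffer="rcini" (len 5), cursors c1@3 c2@5, authorship ..1.2
After op 6 (move_left): buffer="rcini" (len 5), cursors c1@2 c2@4, authorship ..1.2
After op 7 (move_left): buffer="rcini" (len 5), cursors c1@1 c2@3, authorship ..1.2
After op 8 (move_left): buffer="rcini" (len 5), cursors c1@0 c2@2, authorship ..1.2

Answer: rcini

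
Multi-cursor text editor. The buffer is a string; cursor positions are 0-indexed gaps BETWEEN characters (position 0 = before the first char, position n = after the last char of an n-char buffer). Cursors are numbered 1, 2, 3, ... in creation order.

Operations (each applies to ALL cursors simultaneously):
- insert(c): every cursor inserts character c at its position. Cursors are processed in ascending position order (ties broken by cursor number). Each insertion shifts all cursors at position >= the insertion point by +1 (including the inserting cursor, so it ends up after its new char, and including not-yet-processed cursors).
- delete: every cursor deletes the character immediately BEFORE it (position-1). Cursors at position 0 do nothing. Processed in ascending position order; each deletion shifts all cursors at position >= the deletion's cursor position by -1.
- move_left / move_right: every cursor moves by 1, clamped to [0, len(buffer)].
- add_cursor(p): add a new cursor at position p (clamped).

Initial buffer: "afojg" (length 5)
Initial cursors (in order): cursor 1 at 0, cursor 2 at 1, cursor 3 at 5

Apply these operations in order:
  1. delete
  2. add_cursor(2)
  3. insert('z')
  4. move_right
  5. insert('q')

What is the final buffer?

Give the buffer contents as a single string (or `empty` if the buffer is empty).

Answer: zzfqqozjqzq

Derivation:
After op 1 (delete): buffer="foj" (len 3), cursors c1@0 c2@0 c3@3, authorship ...
After op 2 (add_cursor(2)): buffer="foj" (len 3), cursors c1@0 c2@0 c4@2 c3@3, authorship ...
After op 3 (insert('z')): buffer="zzfozjz" (len 7), cursors c1@2 c2@2 c4@5 c3@7, authorship 12..4.3
After op 4 (move_right): buffer="zzfozjz" (len 7), cursors c1@3 c2@3 c4@6 c3@7, authorship 12..4.3
After op 5 (insert('q')): buffer="zzfqqozjqzq" (len 11), cursors c1@5 c2@5 c4@9 c3@11, authorship 12.12.4.433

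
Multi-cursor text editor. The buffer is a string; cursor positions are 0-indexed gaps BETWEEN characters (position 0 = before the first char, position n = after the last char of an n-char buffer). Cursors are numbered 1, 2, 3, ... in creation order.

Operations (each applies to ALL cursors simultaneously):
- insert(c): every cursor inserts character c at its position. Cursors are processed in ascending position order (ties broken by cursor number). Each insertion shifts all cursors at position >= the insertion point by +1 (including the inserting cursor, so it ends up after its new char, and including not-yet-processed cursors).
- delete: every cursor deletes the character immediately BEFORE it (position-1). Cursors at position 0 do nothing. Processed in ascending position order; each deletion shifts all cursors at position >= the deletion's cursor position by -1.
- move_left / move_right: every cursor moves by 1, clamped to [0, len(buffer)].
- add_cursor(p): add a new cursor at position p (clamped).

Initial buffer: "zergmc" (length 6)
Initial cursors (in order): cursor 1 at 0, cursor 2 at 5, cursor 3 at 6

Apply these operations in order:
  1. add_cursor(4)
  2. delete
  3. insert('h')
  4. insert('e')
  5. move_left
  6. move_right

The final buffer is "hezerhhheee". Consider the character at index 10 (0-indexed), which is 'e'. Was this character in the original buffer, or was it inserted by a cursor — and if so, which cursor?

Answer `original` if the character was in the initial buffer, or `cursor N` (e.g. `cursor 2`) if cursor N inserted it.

After op 1 (add_cursor(4)): buffer="zergmc" (len 6), cursors c1@0 c4@4 c2@5 c3@6, authorship ......
After op 2 (delete): buffer="zer" (len 3), cursors c1@0 c2@3 c3@3 c4@3, authorship ...
After op 3 (insert('h')): buffer="hzerhhh" (len 7), cursors c1@1 c2@7 c3@7 c4@7, authorship 1...234
After op 4 (insert('e')): buffer="hezerhhheee" (len 11), cursors c1@2 c2@11 c3@11 c4@11, authorship 11...234234
After op 5 (move_left): buffer="hezerhhheee" (len 11), cursors c1@1 c2@10 c3@10 c4@10, authorship 11...234234
After op 6 (move_right): buffer="hezerhhheee" (len 11), cursors c1@2 c2@11 c3@11 c4@11, authorship 11...234234
Authorship (.=original, N=cursor N): 1 1 . . . 2 3 4 2 3 4
Index 10: author = 4

Answer: cursor 4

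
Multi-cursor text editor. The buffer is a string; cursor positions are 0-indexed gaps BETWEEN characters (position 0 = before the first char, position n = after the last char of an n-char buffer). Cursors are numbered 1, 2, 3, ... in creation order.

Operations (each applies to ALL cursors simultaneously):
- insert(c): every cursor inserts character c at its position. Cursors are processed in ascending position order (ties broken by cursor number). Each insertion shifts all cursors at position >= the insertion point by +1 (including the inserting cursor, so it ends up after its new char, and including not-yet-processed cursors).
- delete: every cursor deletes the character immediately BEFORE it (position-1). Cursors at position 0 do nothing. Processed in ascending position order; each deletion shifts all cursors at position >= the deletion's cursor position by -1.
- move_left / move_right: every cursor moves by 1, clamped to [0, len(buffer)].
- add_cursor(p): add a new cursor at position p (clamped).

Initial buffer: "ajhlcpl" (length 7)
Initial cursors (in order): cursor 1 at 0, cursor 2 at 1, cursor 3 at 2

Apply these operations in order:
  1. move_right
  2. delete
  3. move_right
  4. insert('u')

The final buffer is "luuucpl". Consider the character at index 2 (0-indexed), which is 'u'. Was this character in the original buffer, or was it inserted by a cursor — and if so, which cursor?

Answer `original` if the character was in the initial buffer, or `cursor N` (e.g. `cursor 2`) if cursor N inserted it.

After op 1 (move_right): buffer="ajhlcpl" (len 7), cursors c1@1 c2@2 c3@3, authorship .......
After op 2 (delete): buffer="lcpl" (len 4), cursors c1@0 c2@0 c3@0, authorship ....
After op 3 (move_right): buffer="lcpl" (len 4), cursors c1@1 c2@1 c3@1, authorship ....
After op 4 (insert('u')): buffer="luuucpl" (len 7), cursors c1@4 c2@4 c3@4, authorship .123...
Authorship (.=original, N=cursor N): . 1 2 3 . . .
Index 2: author = 2

Answer: cursor 2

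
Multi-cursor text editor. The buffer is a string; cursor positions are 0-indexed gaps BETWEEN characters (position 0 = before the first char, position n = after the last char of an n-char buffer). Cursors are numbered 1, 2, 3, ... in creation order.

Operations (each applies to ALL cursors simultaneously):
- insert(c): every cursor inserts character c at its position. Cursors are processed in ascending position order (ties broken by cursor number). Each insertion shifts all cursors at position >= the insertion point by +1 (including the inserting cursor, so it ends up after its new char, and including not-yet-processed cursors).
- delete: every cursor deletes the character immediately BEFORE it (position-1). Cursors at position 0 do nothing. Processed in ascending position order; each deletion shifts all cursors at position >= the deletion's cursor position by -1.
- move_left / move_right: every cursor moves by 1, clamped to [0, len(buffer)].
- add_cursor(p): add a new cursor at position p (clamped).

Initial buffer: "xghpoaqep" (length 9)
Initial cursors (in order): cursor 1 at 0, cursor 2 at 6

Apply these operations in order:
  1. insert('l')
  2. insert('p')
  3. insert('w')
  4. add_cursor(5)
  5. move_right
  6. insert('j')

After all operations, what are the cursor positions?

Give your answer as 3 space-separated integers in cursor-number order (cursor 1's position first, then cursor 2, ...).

Answer: 5 16 8

Derivation:
After op 1 (insert('l')): buffer="lxghpoalqep" (len 11), cursors c1@1 c2@8, authorship 1......2...
After op 2 (insert('p')): buffer="lpxghpoalpqep" (len 13), cursors c1@2 c2@10, authorship 11......22...
After op 3 (insert('w')): buffer="lpwxghpoalpwqep" (len 15), cursors c1@3 c2@12, authorship 111......222...
After op 4 (add_cursor(5)): buffer="lpwxghpoalpwqep" (len 15), cursors c1@3 c3@5 c2@12, authorship 111......222...
After op 5 (move_right): buffer="lpwxghpoalpwqep" (len 15), cursors c1@4 c3@6 c2@13, authorship 111......222...
After op 6 (insert('j')): buffer="lpwxjghjpoalpwqjep" (len 18), cursors c1@5 c3@8 c2@16, authorship 111.1..3...222.2..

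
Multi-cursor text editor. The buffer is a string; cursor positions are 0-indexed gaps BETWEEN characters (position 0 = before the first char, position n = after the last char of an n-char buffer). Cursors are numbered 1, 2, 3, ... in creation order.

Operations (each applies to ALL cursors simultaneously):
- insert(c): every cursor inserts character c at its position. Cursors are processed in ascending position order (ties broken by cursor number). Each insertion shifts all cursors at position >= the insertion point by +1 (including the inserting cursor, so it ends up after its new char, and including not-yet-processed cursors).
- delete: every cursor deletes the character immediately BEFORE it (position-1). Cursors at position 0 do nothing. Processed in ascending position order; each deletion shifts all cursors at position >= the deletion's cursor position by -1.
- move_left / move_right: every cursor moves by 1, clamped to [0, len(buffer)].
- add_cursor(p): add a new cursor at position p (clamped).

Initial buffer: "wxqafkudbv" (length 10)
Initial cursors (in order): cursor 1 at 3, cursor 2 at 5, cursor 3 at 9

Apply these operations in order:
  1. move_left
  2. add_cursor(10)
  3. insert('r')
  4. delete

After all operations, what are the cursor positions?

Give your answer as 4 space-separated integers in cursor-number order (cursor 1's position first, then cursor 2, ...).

After op 1 (move_left): buffer="wxqafkudbv" (len 10), cursors c1@2 c2@4 c3@8, authorship ..........
After op 2 (add_cursor(10)): buffer="wxqafkudbv" (len 10), cursors c1@2 c2@4 c3@8 c4@10, authorship ..........
After op 3 (insert('r')): buffer="wxrqarfkudrbvr" (len 14), cursors c1@3 c2@6 c3@11 c4@14, authorship ..1..2....3..4
After op 4 (delete): buffer="wxqafkudbv" (len 10), cursors c1@2 c2@4 c3@8 c4@10, authorship ..........

Answer: 2 4 8 10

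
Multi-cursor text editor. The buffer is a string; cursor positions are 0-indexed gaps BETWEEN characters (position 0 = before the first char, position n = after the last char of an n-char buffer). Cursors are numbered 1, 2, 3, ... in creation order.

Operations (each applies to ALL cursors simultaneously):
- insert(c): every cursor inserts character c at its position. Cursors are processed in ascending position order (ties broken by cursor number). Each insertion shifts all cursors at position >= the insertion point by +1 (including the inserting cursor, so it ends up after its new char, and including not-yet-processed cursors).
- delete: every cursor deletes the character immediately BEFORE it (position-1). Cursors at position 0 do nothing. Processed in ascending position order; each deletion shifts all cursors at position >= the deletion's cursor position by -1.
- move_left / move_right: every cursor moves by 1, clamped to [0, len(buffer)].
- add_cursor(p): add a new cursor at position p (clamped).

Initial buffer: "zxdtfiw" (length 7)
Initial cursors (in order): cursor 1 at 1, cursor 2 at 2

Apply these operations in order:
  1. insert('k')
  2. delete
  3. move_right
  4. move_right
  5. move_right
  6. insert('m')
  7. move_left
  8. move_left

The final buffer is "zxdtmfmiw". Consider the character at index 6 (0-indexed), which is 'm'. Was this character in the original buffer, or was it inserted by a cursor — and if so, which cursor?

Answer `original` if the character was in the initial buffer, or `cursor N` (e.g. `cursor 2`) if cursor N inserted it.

After op 1 (insert('k')): buffer="zkxkdtfiw" (len 9), cursors c1@2 c2@4, authorship .1.2.....
After op 2 (delete): buffer="zxdtfiw" (len 7), cursors c1@1 c2@2, authorship .......
After op 3 (move_right): buffer="zxdtfiw" (len 7), cursors c1@2 c2@3, authorship .......
After op 4 (move_right): buffer="zxdtfiw" (len 7), cursors c1@3 c2@4, authorship .......
After op 5 (move_right): buffer="zxdtfiw" (len 7), cursors c1@4 c2@5, authorship .......
After op 6 (insert('m')): buffer="zxdtmfmiw" (len 9), cursors c1@5 c2@7, authorship ....1.2..
After op 7 (move_left): buffer="zxdtmfmiw" (len 9), cursors c1@4 c2@6, authorship ....1.2..
After op 8 (move_left): buffer="zxdtmfmiw" (len 9), cursors c1@3 c2@5, authorship ....1.2..
Authorship (.=original, N=cursor N): . . . . 1 . 2 . .
Index 6: author = 2

Answer: cursor 2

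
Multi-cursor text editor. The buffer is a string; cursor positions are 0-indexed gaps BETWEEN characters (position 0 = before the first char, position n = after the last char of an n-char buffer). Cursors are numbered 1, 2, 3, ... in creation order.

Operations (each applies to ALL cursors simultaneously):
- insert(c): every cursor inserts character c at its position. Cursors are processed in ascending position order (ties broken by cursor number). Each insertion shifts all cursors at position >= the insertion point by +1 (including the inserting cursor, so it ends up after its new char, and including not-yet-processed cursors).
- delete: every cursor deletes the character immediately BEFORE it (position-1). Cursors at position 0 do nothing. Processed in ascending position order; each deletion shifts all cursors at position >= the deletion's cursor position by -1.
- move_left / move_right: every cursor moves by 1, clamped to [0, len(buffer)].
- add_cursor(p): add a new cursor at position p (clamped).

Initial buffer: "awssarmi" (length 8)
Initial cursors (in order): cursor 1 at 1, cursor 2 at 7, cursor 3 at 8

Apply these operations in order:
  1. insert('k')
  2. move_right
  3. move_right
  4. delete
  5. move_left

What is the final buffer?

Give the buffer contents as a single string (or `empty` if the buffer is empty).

Answer: akwsarmk

Derivation:
After op 1 (insert('k')): buffer="akwssarmkik" (len 11), cursors c1@2 c2@9 c3@11, authorship .1......2.3
After op 2 (move_right): buffer="akwssarmkik" (len 11), cursors c1@3 c2@10 c3@11, authorship .1......2.3
After op 3 (move_right): buffer="akwssarmkik" (len 11), cursors c1@4 c2@11 c3@11, authorship .1......2.3
After op 4 (delete): buffer="akwsarmk" (len 8), cursors c1@3 c2@8 c3@8, authorship .1.....2
After op 5 (move_left): buffer="akwsarmk" (len 8), cursors c1@2 c2@7 c3@7, authorship .1.....2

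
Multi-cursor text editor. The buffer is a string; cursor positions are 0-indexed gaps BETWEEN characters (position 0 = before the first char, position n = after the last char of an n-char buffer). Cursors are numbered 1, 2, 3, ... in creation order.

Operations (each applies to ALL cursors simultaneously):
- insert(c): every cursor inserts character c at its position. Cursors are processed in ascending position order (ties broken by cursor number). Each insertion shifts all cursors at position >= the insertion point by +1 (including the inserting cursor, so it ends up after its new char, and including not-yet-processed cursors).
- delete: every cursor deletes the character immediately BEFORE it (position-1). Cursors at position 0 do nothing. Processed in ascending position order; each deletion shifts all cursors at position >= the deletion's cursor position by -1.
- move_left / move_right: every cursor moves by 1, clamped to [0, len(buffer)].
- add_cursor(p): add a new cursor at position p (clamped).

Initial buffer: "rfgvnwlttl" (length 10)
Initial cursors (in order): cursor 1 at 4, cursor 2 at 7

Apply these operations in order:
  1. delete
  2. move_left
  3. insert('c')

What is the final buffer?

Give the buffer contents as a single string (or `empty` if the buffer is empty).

Answer: rfcgncwttl

Derivation:
After op 1 (delete): buffer="rfgnwttl" (len 8), cursors c1@3 c2@5, authorship ........
After op 2 (move_left): buffer="rfgnwttl" (len 8), cursors c1@2 c2@4, authorship ........
After op 3 (insert('c')): buffer="rfcgncwttl" (len 10), cursors c1@3 c2@6, authorship ..1..2....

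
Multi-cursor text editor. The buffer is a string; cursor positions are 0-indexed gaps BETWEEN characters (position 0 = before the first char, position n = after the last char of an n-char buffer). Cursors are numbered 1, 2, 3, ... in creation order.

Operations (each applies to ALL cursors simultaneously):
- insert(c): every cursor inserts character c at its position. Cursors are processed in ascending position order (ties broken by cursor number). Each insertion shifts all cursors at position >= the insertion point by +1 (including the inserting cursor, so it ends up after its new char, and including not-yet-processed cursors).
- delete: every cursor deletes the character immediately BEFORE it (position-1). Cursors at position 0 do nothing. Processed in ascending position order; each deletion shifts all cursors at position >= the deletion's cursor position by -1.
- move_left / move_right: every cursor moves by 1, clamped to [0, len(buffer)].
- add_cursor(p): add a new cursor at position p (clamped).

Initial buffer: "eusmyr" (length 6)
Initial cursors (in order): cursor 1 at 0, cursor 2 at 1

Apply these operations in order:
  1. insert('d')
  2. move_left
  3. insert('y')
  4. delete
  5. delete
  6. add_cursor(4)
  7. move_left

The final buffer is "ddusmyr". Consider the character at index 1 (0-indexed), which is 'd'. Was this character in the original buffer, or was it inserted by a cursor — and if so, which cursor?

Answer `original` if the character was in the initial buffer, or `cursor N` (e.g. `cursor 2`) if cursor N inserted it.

After op 1 (insert('d')): buffer="dedusmyr" (len 8), cursors c1@1 c2@3, authorship 1.2.....
After op 2 (move_left): buffer="dedusmyr" (len 8), cursors c1@0 c2@2, authorship 1.2.....
After op 3 (insert('y')): buffer="ydeydusmyr" (len 10), cursors c1@1 c2@4, authorship 11.22.....
After op 4 (delete): buffer="dedusmyr" (len 8), cursors c1@0 c2@2, authorship 1.2.....
After op 5 (delete): buffer="ddusmyr" (len 7), cursors c1@0 c2@1, authorship 12.....
After op 6 (add_cursor(4)): buffer="ddusmyr" (len 7), cursors c1@0 c2@1 c3@4, authorship 12.....
After op 7 (move_left): buffer="ddusmyr" (len 7), cursors c1@0 c2@0 c3@3, authorship 12.....
Authorship (.=original, N=cursor N): 1 2 . . . . .
Index 1: author = 2

Answer: cursor 2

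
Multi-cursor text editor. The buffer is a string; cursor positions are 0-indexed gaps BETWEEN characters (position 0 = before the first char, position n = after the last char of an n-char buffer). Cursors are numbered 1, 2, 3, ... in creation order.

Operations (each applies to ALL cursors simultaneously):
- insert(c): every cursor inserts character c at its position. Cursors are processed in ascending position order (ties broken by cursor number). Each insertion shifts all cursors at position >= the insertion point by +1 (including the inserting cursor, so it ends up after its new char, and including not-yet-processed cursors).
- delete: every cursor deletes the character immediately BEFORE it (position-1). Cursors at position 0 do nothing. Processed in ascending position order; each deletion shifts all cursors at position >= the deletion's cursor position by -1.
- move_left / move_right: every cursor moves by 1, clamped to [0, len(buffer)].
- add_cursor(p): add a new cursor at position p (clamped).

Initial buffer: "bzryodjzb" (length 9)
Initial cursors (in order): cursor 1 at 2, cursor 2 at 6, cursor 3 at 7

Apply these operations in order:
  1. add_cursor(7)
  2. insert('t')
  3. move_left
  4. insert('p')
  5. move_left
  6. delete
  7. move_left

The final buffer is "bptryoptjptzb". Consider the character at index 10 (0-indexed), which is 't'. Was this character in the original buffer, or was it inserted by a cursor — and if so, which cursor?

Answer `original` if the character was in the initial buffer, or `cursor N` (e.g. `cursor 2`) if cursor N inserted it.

Answer: cursor 4

Derivation:
After op 1 (add_cursor(7)): buffer="bzryodjzb" (len 9), cursors c1@2 c2@6 c3@7 c4@7, authorship .........
After op 2 (insert('t')): buffer="bztryodtjttzb" (len 13), cursors c1@3 c2@8 c3@11 c4@11, authorship ..1....2.34..
After op 3 (move_left): buffer="bztryodtjttzb" (len 13), cursors c1@2 c2@7 c3@10 c4@10, authorship ..1....2.34..
After op 4 (insert('p')): buffer="bzptryodptjtpptzb" (len 17), cursors c1@3 c2@9 c3@14 c4@14, authorship ..11....22.3344..
After op 5 (move_left): buffer="bzptryodptjtpptzb" (len 17), cursors c1@2 c2@8 c3@13 c4@13, authorship ..11....22.3344..
After op 6 (delete): buffer="bptryoptjptzb" (len 13), cursors c1@1 c2@6 c3@9 c4@9, authorship .11...22.44..
After op 7 (move_left): buffer="bptryoptjptzb" (len 13), cursors c1@0 c2@5 c3@8 c4@8, authorship .11...22.44..
Authorship (.=original, N=cursor N): . 1 1 . . . 2 2 . 4 4 . .
Index 10: author = 4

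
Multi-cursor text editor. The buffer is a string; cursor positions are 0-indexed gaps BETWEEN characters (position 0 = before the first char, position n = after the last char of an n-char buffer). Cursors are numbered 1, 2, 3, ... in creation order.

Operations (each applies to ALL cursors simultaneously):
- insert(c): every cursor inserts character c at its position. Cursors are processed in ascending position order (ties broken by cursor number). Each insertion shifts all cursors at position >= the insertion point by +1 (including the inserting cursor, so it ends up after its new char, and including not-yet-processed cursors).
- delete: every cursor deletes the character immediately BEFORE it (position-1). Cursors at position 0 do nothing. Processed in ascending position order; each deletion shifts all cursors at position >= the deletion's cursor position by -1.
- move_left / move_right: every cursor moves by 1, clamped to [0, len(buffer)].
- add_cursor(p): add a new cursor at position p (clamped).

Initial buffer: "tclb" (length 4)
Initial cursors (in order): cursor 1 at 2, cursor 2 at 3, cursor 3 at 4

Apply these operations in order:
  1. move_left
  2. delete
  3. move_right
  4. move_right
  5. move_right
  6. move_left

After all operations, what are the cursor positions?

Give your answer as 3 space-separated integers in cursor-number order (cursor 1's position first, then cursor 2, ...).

Answer: 0 0 0

Derivation:
After op 1 (move_left): buffer="tclb" (len 4), cursors c1@1 c2@2 c3@3, authorship ....
After op 2 (delete): buffer="b" (len 1), cursors c1@0 c2@0 c3@0, authorship .
After op 3 (move_right): buffer="b" (len 1), cursors c1@1 c2@1 c3@1, authorship .
After op 4 (move_right): buffer="b" (len 1), cursors c1@1 c2@1 c3@1, authorship .
After op 5 (move_right): buffer="b" (len 1), cursors c1@1 c2@1 c3@1, authorship .
After op 6 (move_left): buffer="b" (len 1), cursors c1@0 c2@0 c3@0, authorship .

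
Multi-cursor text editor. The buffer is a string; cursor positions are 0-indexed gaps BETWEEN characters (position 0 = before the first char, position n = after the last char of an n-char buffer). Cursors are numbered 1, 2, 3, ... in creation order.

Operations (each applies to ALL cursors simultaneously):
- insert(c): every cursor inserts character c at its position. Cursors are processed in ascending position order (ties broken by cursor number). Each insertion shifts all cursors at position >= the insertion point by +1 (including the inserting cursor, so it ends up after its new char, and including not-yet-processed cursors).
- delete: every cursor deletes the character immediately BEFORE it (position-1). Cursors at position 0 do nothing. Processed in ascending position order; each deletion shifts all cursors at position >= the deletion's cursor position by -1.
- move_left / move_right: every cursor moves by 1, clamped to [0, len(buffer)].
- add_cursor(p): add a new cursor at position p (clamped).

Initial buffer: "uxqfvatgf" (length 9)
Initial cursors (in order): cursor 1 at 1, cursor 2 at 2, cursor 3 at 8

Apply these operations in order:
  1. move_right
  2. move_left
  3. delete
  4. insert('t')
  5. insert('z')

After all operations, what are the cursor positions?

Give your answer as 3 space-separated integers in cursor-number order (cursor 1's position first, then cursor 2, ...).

Answer: 4 4 11

Derivation:
After op 1 (move_right): buffer="uxqfvatgf" (len 9), cursors c1@2 c2@3 c3@9, authorship .........
After op 2 (move_left): buffer="uxqfvatgf" (len 9), cursors c1@1 c2@2 c3@8, authorship .........
After op 3 (delete): buffer="qfvatf" (len 6), cursors c1@0 c2@0 c3@5, authorship ......
After op 4 (insert('t')): buffer="ttqfvattf" (len 9), cursors c1@2 c2@2 c3@8, authorship 12.....3.
After op 5 (insert('z')): buffer="ttzzqfvattzf" (len 12), cursors c1@4 c2@4 c3@11, authorship 1212.....33.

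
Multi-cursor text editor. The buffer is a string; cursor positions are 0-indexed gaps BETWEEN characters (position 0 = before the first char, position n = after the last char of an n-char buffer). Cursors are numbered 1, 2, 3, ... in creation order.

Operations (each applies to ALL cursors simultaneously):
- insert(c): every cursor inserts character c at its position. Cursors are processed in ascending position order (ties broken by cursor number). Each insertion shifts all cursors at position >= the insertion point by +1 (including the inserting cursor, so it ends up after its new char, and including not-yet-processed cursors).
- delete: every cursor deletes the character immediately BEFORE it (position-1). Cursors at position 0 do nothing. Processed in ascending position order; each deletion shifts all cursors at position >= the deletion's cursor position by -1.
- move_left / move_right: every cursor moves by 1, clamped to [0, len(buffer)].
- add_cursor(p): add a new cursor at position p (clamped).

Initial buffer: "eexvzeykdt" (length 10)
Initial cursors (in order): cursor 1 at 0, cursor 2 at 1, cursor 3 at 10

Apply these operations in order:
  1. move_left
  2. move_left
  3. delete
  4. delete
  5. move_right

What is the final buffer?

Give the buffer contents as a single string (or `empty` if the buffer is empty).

After op 1 (move_left): buffer="eexvzeykdt" (len 10), cursors c1@0 c2@0 c3@9, authorship ..........
After op 2 (move_left): buffer="eexvzeykdt" (len 10), cursors c1@0 c2@0 c3@8, authorship ..........
After op 3 (delete): buffer="eexvzeydt" (len 9), cursors c1@0 c2@0 c3@7, authorship .........
After op 4 (delete): buffer="eexvzedt" (len 8), cursors c1@0 c2@0 c3@6, authorship ........
After op 5 (move_right): buffer="eexvzedt" (len 8), cursors c1@1 c2@1 c3@7, authorship ........

Answer: eexvzedt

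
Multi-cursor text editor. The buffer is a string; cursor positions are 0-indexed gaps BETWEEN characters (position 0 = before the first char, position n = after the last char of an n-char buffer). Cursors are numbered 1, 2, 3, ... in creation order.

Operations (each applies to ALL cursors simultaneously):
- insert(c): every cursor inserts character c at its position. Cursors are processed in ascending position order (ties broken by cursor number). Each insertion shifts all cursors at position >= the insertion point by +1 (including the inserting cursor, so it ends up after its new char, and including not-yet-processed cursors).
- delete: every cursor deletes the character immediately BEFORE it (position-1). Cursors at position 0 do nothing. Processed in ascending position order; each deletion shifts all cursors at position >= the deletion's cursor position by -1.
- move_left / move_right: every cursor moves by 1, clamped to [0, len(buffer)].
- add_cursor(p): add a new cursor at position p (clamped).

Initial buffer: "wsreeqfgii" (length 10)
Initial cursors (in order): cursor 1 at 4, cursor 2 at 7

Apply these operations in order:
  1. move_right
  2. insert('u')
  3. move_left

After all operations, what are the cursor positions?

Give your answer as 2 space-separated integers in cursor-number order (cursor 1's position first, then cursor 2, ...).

Answer: 5 9

Derivation:
After op 1 (move_right): buffer="wsreeqfgii" (len 10), cursors c1@5 c2@8, authorship ..........
After op 2 (insert('u')): buffer="wsreeuqfguii" (len 12), cursors c1@6 c2@10, authorship .....1...2..
After op 3 (move_left): buffer="wsreeuqfguii" (len 12), cursors c1@5 c2@9, authorship .....1...2..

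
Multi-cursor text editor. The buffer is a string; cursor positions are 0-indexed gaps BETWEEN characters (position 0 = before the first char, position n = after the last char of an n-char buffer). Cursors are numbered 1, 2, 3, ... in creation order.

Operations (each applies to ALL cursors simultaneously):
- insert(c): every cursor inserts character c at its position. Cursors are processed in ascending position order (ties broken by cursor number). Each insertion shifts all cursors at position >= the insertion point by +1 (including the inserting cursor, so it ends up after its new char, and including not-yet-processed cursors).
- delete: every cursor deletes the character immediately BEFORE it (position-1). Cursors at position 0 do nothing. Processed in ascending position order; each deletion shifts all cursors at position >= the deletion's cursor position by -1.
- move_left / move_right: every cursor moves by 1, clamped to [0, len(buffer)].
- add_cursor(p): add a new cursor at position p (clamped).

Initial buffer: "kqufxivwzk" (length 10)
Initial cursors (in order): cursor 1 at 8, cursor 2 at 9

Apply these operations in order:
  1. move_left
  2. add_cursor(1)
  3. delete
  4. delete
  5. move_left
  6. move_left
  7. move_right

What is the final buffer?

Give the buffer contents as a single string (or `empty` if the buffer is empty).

Answer: qufzk

Derivation:
After op 1 (move_left): buffer="kqufxivwzk" (len 10), cursors c1@7 c2@8, authorship ..........
After op 2 (add_cursor(1)): buffer="kqufxivwzk" (len 10), cursors c3@1 c1@7 c2@8, authorship ..........
After op 3 (delete): buffer="qufxizk" (len 7), cursors c3@0 c1@5 c2@5, authorship .......
After op 4 (delete): buffer="qufzk" (len 5), cursors c3@0 c1@3 c2@3, authorship .....
After op 5 (move_left): buffer="qufzk" (len 5), cursors c3@0 c1@2 c2@2, authorship .....
After op 6 (move_left): buffer="qufzk" (len 5), cursors c3@0 c1@1 c2@1, authorship .....
After op 7 (move_right): buffer="qufzk" (len 5), cursors c3@1 c1@2 c2@2, authorship .....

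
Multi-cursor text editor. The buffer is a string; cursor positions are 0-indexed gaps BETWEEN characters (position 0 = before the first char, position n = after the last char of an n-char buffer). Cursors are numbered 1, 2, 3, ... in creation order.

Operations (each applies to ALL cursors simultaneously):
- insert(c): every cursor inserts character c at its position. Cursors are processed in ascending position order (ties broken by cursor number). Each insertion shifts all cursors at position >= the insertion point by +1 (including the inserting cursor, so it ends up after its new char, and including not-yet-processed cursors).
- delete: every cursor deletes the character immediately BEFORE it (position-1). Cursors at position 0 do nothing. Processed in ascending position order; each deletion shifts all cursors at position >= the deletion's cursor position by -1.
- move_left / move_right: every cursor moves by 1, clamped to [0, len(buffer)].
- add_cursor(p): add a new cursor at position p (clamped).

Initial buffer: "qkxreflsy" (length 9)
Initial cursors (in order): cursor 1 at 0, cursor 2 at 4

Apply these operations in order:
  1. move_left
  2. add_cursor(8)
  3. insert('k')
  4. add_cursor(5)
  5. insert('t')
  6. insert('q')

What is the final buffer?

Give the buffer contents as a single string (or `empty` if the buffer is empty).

Answer: ktqqkxkttqqreflsktqy

Derivation:
After op 1 (move_left): buffer="qkxreflsy" (len 9), cursors c1@0 c2@3, authorship .........
After op 2 (add_cursor(8)): buffer="qkxreflsy" (len 9), cursors c1@0 c2@3 c3@8, authorship .........
After op 3 (insert('k')): buffer="kqkxkreflsky" (len 12), cursors c1@1 c2@5 c3@11, authorship 1...2.....3.
After op 4 (add_cursor(5)): buffer="kqkxkreflsky" (len 12), cursors c1@1 c2@5 c4@5 c3@11, authorship 1...2.....3.
After op 5 (insert('t')): buffer="ktqkxkttreflskty" (len 16), cursors c1@2 c2@8 c4@8 c3@15, authorship 11...224.....33.
After op 6 (insert('q')): buffer="ktqqkxkttqqreflsktqy" (len 20), cursors c1@3 c2@11 c4@11 c3@19, authorship 111...22424.....333.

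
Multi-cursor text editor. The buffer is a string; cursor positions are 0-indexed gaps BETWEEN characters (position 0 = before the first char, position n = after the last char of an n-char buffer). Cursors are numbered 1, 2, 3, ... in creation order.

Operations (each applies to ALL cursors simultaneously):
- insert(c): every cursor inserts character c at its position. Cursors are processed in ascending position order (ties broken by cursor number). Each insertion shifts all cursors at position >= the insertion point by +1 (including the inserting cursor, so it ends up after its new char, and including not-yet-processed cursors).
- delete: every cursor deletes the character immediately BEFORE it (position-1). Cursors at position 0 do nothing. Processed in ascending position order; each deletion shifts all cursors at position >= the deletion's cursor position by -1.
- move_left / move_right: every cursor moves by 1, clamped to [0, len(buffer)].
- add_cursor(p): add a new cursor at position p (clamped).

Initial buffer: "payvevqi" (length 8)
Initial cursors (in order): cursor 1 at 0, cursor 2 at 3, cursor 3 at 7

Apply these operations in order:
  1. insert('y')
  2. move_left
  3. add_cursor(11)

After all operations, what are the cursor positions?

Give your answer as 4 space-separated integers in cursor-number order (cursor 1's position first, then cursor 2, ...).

Answer: 0 4 9 11

Derivation:
After op 1 (insert('y')): buffer="ypayyvevqyi" (len 11), cursors c1@1 c2@5 c3@10, authorship 1...2....3.
After op 2 (move_left): buffer="ypayyvevqyi" (len 11), cursors c1@0 c2@4 c3@9, authorship 1...2....3.
After op 3 (add_cursor(11)): buffer="ypayyvevqyi" (len 11), cursors c1@0 c2@4 c3@9 c4@11, authorship 1...2....3.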